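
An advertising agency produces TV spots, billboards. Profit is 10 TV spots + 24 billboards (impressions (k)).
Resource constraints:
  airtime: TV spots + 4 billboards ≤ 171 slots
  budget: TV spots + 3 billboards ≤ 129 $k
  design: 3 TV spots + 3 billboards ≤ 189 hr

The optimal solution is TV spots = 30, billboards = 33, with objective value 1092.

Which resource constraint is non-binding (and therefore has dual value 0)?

airtime: 162/171 (slack 9)
budget: 129/129 (binding)
design: 189/189 (binding)
By complementary slackness, a constraint with positive slack has shadow price 0 → airtime.

airtime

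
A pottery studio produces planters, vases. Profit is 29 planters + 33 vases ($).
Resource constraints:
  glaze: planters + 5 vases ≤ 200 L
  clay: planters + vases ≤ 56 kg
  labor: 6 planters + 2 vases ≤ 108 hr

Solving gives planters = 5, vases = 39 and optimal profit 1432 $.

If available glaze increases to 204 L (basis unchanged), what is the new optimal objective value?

Binding: glaze and labor. Non-binding: clay (12 unused).
Slack constraints have shadow price 0 (complementary slackness).
Dual feasibility on the basic columns requires 1·y_glaze + 6·y_labor = 29, 5·y_glaze + 2·y_labor = 33.
This yields shadow prices y_glaze = 5, y_labor = 4.
Δz = y_glaze·Δb = 5 × (4) = 20, so new z* = 1432 + 20 = 1452.

1452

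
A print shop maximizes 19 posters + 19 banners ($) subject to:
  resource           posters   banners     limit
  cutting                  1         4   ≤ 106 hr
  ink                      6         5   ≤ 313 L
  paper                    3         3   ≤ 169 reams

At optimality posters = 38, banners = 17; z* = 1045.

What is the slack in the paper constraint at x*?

paper used = 3·38 + 3·17 = 165; slack = 169 − 165 = 4.

4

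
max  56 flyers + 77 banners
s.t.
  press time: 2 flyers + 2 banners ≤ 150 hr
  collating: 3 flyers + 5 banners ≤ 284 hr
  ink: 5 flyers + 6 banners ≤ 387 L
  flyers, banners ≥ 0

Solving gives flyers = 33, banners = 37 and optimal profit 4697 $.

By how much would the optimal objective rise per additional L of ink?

7

At the optimum: press time uses 140 of 150 (slack = 10); collating uses 284 of 284 (binding); ink uses 387 of 387 (binding).
Since press time is not tight, its dual is 0.
Dual feasibility on the basic columns requires 3·y_collating + 5·y_ink = 56, 5·y_collating + 6·y_ink = 77.
This yields shadow prices y_collating = 7, y_ink = 7.
Shadow price of ink = 7.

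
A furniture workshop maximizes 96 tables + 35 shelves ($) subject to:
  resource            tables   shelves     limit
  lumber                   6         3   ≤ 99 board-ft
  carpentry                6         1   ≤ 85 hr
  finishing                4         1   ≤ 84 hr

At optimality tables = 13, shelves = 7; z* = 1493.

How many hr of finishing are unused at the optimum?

finishing used = 4·13 + 1·7 = 59; slack = 84 − 59 = 25.

25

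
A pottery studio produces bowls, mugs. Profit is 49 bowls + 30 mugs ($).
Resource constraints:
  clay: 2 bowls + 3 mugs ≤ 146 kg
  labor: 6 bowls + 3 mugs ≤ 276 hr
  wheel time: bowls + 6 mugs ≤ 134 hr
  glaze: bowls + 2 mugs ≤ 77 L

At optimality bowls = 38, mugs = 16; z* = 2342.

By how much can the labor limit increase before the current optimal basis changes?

Binding constraints: labor, wheel time. The basis is B = [[6,3],[1,6]] with det 33.
Per unit increase in labor, x* moves by d = (0.1818, -0.0303).
The basis stays optimal until glaze becomes binding; allowable increase = 57.75 hr.

57.75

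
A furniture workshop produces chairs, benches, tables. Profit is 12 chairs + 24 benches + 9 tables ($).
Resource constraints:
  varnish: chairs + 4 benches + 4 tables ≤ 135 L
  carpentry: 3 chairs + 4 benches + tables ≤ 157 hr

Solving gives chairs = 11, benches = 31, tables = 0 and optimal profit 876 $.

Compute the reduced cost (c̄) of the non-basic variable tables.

Both varnish and carpentry are binding at x*.
From A_Bᵀ y = c: 1·y_varnish + 3·y_carpentry = 12; 4·y_varnish + 4·y_carpentry = 24.
This yields shadow prices y_varnish = 3, y_carpentry = 3.
Reduced cost of tables: c₃ − yᵀa₃ = 9 − (3·4 + 3·1) = 9 − 15 = -6.

-6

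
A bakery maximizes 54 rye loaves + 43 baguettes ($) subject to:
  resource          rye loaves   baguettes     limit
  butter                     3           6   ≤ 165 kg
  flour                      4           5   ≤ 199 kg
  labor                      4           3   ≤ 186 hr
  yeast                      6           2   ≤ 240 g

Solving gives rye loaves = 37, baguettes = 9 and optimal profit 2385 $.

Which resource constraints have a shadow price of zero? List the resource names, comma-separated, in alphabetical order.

flour, labor

butter: 165/165 (binding)
flour: 193/199 (slack 6)
labor: 175/186 (slack 11)
yeast: 240/240 (binding)
By complementary slackness, a constraint with positive slack has shadow price 0 → flour, labor.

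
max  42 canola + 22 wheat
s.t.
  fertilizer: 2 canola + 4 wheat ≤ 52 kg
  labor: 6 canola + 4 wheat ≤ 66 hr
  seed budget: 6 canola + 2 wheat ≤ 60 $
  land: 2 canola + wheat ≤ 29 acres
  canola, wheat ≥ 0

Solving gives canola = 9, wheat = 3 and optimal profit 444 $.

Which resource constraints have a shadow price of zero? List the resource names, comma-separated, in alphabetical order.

fertilizer: 30/52 (slack 22)
labor: 66/66 (binding)
seed budget: 60/60 (binding)
land: 21/29 (slack 8)
By complementary slackness, a constraint with positive slack has shadow price 0 → fertilizer, land.

fertilizer, land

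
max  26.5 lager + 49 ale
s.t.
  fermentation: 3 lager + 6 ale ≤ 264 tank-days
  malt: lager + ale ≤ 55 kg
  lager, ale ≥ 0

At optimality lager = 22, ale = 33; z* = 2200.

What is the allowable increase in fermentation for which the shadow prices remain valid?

Binding constraints: fermentation, malt. The basis is B = [[3,6],[1,1]] with det -3.
Per unit increase in fermentation, x* moves by d = (-0.3333, 0.3333).
The basis stays optimal until lager reaches 0; allowable increase = 66 tank-days.

66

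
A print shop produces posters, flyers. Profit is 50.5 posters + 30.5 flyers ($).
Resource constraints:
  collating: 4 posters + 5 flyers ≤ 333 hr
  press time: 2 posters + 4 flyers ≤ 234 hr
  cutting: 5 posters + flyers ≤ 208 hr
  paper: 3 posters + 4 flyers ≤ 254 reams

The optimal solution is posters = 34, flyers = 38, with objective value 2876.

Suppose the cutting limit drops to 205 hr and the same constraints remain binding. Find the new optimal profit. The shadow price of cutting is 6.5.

Δb = -3, so new z* = 2876 + (6.5)·(-3) = 2876 − 19.5 = 2856.5.

2856.5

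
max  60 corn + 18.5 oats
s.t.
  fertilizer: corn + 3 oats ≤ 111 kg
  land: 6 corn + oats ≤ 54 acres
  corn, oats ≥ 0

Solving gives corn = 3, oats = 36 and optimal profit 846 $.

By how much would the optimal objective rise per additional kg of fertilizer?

Check each constraint at x*: fertilizer 111/111 (tight); land 54/54 (tight).
From A_Bᵀ y = c: 1·y_fertilizer + 6·y_land = 60; 3·y_fertilizer + 1·y_land = 18.5.
Solving: y_fertilizer = 3, y_land = 9.5.
Shadow price of fertilizer = 3.

3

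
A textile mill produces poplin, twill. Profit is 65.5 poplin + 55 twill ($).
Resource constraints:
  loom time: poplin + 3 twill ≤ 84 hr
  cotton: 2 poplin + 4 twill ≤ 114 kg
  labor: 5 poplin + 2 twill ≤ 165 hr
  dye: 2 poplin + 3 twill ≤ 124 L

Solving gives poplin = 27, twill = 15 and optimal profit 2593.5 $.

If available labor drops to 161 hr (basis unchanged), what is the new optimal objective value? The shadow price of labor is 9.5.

2555.5

Δb = -4, so new z* = 2593.5 + (9.5)·(-4) = 2593.5 − 38 = 2555.5.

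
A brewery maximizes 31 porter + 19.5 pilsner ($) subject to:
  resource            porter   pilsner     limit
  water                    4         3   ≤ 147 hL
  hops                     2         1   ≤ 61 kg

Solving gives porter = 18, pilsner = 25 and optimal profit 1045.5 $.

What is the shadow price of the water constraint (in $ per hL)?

4

At the optimum: water uses 147 of 147 (binding); hops uses 61 of 61 (binding).
The binding rows give the dual system: 4·y_water + 2·y_hops = 31 and 3·y_water + 1·y_hops = 19.5.
→ y_water = 4 and y_hops = 7.5.
Shadow price of water = 4.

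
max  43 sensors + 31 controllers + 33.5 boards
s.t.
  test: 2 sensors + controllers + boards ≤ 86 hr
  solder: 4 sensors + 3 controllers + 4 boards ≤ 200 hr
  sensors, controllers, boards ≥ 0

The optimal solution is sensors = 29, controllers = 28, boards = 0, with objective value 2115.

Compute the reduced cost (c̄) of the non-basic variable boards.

-7

At the optimum: test uses 86 of 86 (binding); solder uses 200 of 200 (binding).
The binding rows give the dual system: 2·y_test + 4·y_solder = 43 and 1·y_test + 3·y_solder = 31.
Solving: y_test = 2.5, y_solder = 9.5.
Reduced cost of boards: c₃ − yᵀa₃ = 33.5 − (2.5·1 + 9.5·4) = 33.5 − 40.5 = -7.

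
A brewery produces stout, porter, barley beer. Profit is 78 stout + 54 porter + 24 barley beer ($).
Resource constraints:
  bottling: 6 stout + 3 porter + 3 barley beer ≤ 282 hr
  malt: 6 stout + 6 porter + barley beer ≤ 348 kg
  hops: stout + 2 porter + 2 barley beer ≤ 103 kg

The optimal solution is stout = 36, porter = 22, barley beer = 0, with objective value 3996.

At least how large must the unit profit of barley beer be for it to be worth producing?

Binding: bottling and malt. Non-binding: hops (23 unused).
By complementary slackness, y = 0 for the non-binding constraint.
The binding rows give the dual system: 6·y_bottling + 6·y_malt = 78 and 3·y_bottling + 6·y_malt = 54.
This yields shadow prices y_bottling = 8, y_malt = 5.
barley beer enters the basis when its profit ≥ yᵀa₃ = 8·3 + 5·1 = 29.

29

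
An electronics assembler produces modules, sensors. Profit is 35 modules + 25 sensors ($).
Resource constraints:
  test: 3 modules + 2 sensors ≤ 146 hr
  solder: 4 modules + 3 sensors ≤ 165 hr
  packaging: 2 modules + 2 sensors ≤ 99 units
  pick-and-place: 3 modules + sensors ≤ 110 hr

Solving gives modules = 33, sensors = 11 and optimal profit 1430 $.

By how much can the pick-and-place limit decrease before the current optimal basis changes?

Binding constraints: solder, pick-and-place. The basis is B = [[4,3],[3,1]] with det -5.
Per unit decrease in pick-and-place, x* moves by d = (-0.6, 0.8).
The basis stays optimal until packaging becomes binding; allowable decrease = 27.5 hr.

27.5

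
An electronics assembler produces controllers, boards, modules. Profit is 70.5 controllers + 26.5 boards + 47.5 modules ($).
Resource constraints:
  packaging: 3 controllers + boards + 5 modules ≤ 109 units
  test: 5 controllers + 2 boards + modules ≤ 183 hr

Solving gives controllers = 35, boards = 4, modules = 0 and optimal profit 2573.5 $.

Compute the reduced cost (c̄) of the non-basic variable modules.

-4

Check each constraint at x*: packaging 109/109 (tight); test 183/183 (tight).
From A_Bᵀ y = c: 3·y_packaging + 5·y_test = 70.5; 1·y_packaging + 2·y_test = 26.5.
This yields shadow prices y_packaging = 8.5, y_test = 9.
Reduced cost of modules: c₃ − yᵀa₃ = 47.5 − (8.5·5 + 9·1) = 47.5 − 51.5 = -4.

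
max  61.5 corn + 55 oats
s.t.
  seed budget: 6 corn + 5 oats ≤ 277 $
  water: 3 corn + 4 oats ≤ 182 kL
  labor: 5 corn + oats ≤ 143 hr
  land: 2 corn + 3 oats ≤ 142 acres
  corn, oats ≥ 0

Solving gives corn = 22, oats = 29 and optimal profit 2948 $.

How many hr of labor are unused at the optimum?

4

labor used = 5·22 + 1·29 = 139; slack = 143 − 139 = 4.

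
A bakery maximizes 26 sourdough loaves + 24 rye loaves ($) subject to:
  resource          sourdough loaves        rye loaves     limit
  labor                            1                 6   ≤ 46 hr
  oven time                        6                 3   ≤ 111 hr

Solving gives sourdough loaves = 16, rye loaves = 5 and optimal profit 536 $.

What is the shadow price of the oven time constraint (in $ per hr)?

4

Check each constraint at x*: labor 46/46 (tight); oven time 111/111 (tight).
The binding rows give the dual system: 1·y_labor + 6·y_oven time = 26 and 6·y_labor + 3·y_oven time = 24.
This yields shadow prices y_labor = 2, y_oven time = 4.
Shadow price of oven time = 4.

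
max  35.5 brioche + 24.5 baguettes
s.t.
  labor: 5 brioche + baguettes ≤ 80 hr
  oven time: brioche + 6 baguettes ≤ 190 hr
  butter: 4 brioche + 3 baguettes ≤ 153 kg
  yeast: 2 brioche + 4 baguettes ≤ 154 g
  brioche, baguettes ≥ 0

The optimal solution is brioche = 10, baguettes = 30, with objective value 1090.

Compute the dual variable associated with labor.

At the optimum: labor uses 80 of 80 (binding); oven time uses 190 of 190 (binding); butter uses 130 of 153 (slack = 23); yeast uses 140 of 154 (slack = 14).
Since butter, yeast are not tight, their duals are 0.
Dual feasibility on the basic columns requires 5·y_labor + 1·y_oven time = 35.5, 1·y_labor + 6·y_oven time = 24.5.
→ y_labor = 6.5 and y_oven time = 3.
Shadow price of labor = 6.5.

6.5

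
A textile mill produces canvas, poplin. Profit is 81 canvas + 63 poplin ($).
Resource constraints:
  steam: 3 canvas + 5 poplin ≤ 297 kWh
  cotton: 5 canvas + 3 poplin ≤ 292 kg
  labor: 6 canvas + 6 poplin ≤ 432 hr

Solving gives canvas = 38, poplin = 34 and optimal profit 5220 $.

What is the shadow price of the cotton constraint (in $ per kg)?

At the optimum: steam uses 284 of 297 (slack = 13); cotton uses 292 of 292 (binding); labor uses 432 of 432 (binding).
By complementary slackness, y = 0 for the non-binding constraint.
Dual feasibility on the basic columns requires 5·y_cotton + 6·y_labor = 81, 3·y_cotton + 6·y_labor = 63.
This yields shadow prices y_cotton = 9, y_labor = 6.
Shadow price of cotton = 9.

9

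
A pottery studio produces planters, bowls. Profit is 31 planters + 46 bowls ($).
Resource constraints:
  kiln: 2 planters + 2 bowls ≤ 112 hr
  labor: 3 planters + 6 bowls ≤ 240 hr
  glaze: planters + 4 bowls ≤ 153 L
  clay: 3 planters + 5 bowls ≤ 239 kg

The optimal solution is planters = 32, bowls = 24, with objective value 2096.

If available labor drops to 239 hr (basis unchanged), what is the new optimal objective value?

2091

Binding: kiln and labor. Non-binding: glaze (25 unused), clay (23 unused).
By complementary slackness, y = 0 for the non-binding constraints.
From A_Bᵀ y = c: 2·y_kiln + 3·y_labor = 31; 2·y_kiln + 6·y_labor = 46.
Solving: y_kiln = 8, y_labor = 5.
Δz = y_labor·Δb = 5 × (-1) = -5, so new z* = 2096 − 5 = 2091.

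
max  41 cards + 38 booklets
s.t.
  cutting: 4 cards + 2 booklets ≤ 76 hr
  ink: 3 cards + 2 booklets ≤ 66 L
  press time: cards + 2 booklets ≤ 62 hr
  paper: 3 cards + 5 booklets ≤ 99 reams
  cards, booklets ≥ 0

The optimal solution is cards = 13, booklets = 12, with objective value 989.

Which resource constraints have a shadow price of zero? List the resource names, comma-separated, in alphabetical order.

ink, press time

cutting: 76/76 (binding)
ink: 63/66 (slack 3)
press time: 37/62 (slack 25)
paper: 99/99 (binding)
By complementary slackness, a constraint with positive slack has shadow price 0 → ink, press time.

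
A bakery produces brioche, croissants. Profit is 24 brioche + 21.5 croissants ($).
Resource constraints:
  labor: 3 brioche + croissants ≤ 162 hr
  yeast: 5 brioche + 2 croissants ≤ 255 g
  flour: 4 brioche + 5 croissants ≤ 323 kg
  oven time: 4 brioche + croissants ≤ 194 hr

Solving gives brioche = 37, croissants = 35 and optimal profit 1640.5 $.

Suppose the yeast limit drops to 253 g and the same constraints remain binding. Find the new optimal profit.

At the optimum: labor uses 146 of 162 (slack = 16); yeast uses 255 of 255 (binding); flour uses 323 of 323 (binding); oven time uses 183 of 194 (slack = 11).
Since labor, oven time are not tight, their duals are 0.
From A_Bᵀ y = c: 5·y_yeast + 4·y_flour = 24; 2·y_yeast + 5·y_flour = 21.5.
Solving: y_yeast = 2, y_flour = 3.5.
Δz = y_yeast·Δb = 2 × (-2) = -4, so new z* = 1640.5 − 4 = 1636.5.

1636.5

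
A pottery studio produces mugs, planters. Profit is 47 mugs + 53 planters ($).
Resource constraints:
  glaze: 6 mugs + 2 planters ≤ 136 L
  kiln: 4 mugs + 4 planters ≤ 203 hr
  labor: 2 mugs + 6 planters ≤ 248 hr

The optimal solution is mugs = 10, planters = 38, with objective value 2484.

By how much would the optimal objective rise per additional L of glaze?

Binding: glaze and labor. Non-binding: kiln (11 unused).
Since kiln is not tight, its dual is 0.
From A_Bᵀ y = c: 6·y_glaze + 2·y_labor = 47; 2·y_glaze + 6·y_labor = 53.
Solving: y_glaze = 5.5, y_labor = 7.
Shadow price of glaze = 5.5.

5.5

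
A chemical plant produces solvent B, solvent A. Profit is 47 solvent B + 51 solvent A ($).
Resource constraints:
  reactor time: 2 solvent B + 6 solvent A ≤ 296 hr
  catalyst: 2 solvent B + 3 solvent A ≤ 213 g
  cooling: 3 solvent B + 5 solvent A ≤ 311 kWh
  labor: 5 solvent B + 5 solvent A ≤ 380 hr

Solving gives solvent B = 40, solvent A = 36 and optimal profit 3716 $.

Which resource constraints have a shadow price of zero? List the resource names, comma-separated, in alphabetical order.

catalyst, cooling

reactor time: 296/296 (binding)
catalyst: 188/213 (slack 25)
cooling: 300/311 (slack 11)
labor: 380/380 (binding)
By complementary slackness, a constraint with positive slack has shadow price 0 → catalyst, cooling.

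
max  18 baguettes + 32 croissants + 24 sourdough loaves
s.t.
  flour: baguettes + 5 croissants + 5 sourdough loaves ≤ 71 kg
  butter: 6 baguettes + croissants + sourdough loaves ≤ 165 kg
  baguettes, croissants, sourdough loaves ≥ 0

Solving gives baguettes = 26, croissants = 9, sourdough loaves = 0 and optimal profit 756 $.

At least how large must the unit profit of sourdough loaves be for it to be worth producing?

32

Check each constraint at x*: flour 71/71 (tight); butter 165/165 (tight).
From A_Bᵀ y = c: 1·y_flour + 6·y_butter = 18; 5·y_flour + 1·y_butter = 32.
→ y_flour = 6 and y_butter = 2.
sourdough loaves enters the basis when its profit ≥ yᵀa₃ = 6·5 + 2·1 = 32.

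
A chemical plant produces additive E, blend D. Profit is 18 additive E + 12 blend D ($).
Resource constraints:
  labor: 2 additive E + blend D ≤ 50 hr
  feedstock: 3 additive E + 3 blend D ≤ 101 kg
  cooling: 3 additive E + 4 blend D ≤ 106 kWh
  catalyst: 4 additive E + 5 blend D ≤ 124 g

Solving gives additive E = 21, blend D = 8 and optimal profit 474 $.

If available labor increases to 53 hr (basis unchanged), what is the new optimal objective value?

Binding: labor and catalyst. Non-binding: feedstock (14 unused), cooling (11 unused).
By complementary slackness, y = 0 for the non-binding constraints.
The binding rows give the dual system: 2·y_labor + 4·y_catalyst = 18 and 1·y_labor + 5·y_catalyst = 12.
→ y_labor = 7 and y_catalyst = 1.
Δz = y_labor·Δb = 7 × (3) = 21, so new z* = 474 + 21 = 495.

495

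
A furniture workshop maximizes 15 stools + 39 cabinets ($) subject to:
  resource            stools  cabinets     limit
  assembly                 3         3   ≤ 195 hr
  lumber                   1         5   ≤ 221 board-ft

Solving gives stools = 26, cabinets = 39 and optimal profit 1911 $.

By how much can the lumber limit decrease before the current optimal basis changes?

Binding constraints: assembly, lumber. The basis is B = [[3,3],[1,5]] with det 12.
Per unit decrease in lumber, x* moves by d = (0.25, -0.25).
The basis stays optimal until cabinets reaches 0; allowable decrease = 156 board-ft.

156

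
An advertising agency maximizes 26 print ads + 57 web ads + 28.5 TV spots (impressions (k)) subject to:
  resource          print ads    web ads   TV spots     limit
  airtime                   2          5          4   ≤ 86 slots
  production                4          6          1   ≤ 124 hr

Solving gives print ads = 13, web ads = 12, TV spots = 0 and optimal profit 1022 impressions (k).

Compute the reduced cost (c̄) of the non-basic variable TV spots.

-9.5

At the optimum: airtime uses 86 of 86 (binding); production uses 124 of 124 (binding).
From A_Bᵀ y = c: 2·y_airtime + 4·y_production = 26; 5·y_airtime + 6·y_production = 57.
Solving: y_airtime = 9, y_production = 2.
Reduced cost of TV spots: c₃ − yᵀa₃ = 28.5 − (9·4 + 2·1) = 28.5 − 38 = -9.5.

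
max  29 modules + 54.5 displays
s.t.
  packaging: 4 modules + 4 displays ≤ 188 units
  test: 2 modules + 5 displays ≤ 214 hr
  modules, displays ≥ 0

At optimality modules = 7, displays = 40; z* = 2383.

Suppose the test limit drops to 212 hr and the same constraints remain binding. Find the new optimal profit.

2366

Both packaging and test are binding at x*.
From A_Bᵀ y = c: 4·y_packaging + 2·y_test = 29; 4·y_packaging + 5·y_test = 54.5.
Solving: y_packaging = 3, y_test = 8.5.
Δz = y_test·Δb = 8.5 × (-2) = -17, so new z* = 2383 − 17 = 2366.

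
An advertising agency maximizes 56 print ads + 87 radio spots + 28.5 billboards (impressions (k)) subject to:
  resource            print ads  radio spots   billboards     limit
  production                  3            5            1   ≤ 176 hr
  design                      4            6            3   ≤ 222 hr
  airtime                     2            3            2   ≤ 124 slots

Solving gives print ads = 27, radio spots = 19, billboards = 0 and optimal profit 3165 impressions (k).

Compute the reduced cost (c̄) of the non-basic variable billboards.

Binding: production and design. Non-binding: airtime (13 unused).
Slack constraints have shadow price 0 (complementary slackness).
From A_Bᵀ y = c: 3·y_production + 4·y_design = 56; 5·y_production + 6·y_design = 87.
→ y_production = 6 and y_design = 9.5.
Reduced cost of billboards: c₃ − yᵀa₃ = 28.5 − (6·1 + 9.5·3) = 28.5 − 34.5 = -6.

-6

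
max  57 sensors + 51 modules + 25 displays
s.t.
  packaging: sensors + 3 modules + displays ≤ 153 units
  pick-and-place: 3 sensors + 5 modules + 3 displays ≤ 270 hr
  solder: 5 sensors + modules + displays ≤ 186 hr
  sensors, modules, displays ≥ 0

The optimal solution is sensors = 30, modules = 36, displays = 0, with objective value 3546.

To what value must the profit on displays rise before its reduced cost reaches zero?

33

Binding: pick-and-place and solder. Non-binding: packaging (15 unused).
Since packaging is not tight, its dual is 0.
From A_Bᵀ y = c: 3·y_pick-and-place + 5·y_solder = 57; 5·y_pick-and-place + 1·y_solder = 51.
This yields shadow prices y_pick-and-place = 9, y_solder = 6.
displays enters the basis when its profit ≥ yᵀa₃ = 9·3 + 6·1 = 33.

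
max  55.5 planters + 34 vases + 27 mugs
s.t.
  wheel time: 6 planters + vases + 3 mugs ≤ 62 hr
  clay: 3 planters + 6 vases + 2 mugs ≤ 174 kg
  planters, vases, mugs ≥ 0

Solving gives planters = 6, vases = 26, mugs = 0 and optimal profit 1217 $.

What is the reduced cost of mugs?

-3

Both wheel time and clay are binding at x*.
Dual feasibility on the basic columns requires 6·y_wheel time + 3·y_clay = 55.5, 1·y_wheel time + 6·y_clay = 34.
Solving: y_wheel time = 7, y_clay = 4.5.
Reduced cost of mugs: c₃ − yᵀa₃ = 27 − (7·3 + 4.5·2) = 27 − 30 = -3.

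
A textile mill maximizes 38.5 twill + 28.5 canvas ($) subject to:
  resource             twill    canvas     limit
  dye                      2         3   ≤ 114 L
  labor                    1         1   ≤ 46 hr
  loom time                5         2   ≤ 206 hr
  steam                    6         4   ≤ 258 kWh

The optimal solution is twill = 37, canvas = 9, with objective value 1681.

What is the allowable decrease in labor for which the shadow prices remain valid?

Binding constraints: labor, steam. The basis is B = [[1,1],[6,4]] with det -2.
Per unit decrease in labor, x* moves by d = (2, -3).
The basis stays optimal until loom time becomes binding; allowable decrease = 0.75 hr.

0.75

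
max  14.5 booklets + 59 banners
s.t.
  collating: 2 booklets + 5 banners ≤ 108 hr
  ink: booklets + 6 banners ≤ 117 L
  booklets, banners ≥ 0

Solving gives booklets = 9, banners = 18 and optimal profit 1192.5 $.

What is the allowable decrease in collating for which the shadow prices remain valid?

Binding constraints: collating, ink. The basis is B = [[2,5],[1,6]] with det 7.
Per unit decrease in collating, x* moves by d = (-0.8571, 0.1429).
The basis stays optimal until booklets reaches 0; allowable decrease = 10.5 hr.

10.5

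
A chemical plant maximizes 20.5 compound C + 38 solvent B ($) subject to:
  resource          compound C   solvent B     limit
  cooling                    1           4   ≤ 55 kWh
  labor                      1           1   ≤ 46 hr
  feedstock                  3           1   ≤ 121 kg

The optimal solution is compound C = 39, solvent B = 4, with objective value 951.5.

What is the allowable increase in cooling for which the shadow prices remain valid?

16.5

Binding constraints: cooling, feedstock. The basis is B = [[1,4],[3,1]] with det -11.
Per unit increase in cooling, x* moves by d = (-0.0909, 0.2727).
The basis stays optimal until labor becomes binding; allowable increase = 16.5 kWh.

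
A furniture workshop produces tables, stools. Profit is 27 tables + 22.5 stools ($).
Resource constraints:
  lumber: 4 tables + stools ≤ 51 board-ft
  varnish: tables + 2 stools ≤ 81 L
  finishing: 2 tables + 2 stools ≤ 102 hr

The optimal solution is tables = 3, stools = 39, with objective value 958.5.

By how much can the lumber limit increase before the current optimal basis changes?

Binding constraints: lumber, varnish. The basis is B = [[4,1],[1,2]] with det 7.
Per unit increase in lumber, x* moves by d = (0.2857, -0.1429).
The basis stays optimal until finishing becomes binding; allowable increase = 63 board-ft.

63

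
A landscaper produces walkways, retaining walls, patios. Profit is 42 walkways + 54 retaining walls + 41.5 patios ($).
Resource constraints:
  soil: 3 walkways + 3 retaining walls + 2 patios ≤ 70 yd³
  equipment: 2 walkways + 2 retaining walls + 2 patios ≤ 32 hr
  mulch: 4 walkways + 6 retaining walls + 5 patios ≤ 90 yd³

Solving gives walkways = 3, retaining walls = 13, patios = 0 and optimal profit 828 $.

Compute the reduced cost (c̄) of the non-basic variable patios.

At the optimum: soil uses 48 of 70 (slack = 22); equipment uses 32 of 32 (binding); mulch uses 90 of 90 (binding).
By complementary slackness, y = 0 for the non-binding constraint.
The binding rows give the dual system: 2·y_equipment + 4·y_mulch = 42 and 2·y_equipment + 6·y_mulch = 54.
This yields shadow prices y_equipment = 9, y_mulch = 6.
Reduced cost of patios: c₃ − yᵀa₃ = 41.5 − (9·2 + 6·5) = 41.5 − 48 = -6.5.

-6.5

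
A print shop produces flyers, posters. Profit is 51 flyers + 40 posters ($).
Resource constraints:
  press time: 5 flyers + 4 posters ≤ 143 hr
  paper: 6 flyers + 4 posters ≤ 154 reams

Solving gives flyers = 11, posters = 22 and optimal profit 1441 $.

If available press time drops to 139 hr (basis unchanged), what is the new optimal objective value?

1405

Both press time and paper are binding at x*.
From A_Bᵀ y = c: 5·y_press time + 6·y_paper = 51; 4·y_press time + 4·y_paper = 40.
This yields shadow prices y_press time = 9, y_paper = 1.
Δz = y_press time·Δb = 9 × (-4) = -36, so new z* = 1441 − 36 = 1405.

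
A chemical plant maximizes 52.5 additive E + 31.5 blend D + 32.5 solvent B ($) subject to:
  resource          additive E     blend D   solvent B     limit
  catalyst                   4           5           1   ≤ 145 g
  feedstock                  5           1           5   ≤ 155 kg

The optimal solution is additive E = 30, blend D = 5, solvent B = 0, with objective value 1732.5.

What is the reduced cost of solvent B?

Both catalyst and feedstock are binding at x*.
Dual feasibility on the basic columns requires 4·y_catalyst + 5·y_feedstock = 52.5, 5·y_catalyst + 1·y_feedstock = 31.5.
This yields shadow prices y_catalyst = 5, y_feedstock = 6.5.
Reduced cost of solvent B: c₃ − yᵀa₃ = 32.5 − (5·1 + 6.5·5) = 32.5 − 37.5 = -5.

-5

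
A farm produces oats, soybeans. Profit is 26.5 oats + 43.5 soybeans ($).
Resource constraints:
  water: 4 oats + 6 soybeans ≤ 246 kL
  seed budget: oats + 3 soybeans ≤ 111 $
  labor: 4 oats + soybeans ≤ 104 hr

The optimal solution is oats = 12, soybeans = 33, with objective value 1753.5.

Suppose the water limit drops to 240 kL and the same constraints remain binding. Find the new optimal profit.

1717.5

Check each constraint at x*: water 246/246 (tight); seed budget 111/111 (tight); labor 81/104 (slack 23).
Since labor is not tight, its dual is 0.
From A_Bᵀ y = c: 4·y_water + 1·y_seed budget = 26.5; 6·y_water + 3·y_seed budget = 43.5.
Solving: y_water = 6, y_seed budget = 2.5.
Δz = y_water·Δb = 6 × (-6) = -36, so new z* = 1753.5 − 36 = 1717.5.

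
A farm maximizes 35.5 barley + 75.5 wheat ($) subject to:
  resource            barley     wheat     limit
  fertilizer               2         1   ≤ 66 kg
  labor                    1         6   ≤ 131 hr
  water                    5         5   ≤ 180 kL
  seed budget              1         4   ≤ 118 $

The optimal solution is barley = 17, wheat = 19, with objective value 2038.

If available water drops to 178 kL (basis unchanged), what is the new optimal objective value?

2027

Binding: labor and water. Non-binding: fertilizer (13 unused), seed budget (25 unused).
Slack constraints have shadow price 0 (complementary slackness).
The binding rows give the dual system: 1·y_labor + 5·y_water = 35.5 and 6·y_labor + 5·y_water = 75.5.
→ y_labor = 8 and y_water = 5.5.
Δz = y_water·Δb = 5.5 × (-2) = -11, so new z* = 2038 − 11 = 2027.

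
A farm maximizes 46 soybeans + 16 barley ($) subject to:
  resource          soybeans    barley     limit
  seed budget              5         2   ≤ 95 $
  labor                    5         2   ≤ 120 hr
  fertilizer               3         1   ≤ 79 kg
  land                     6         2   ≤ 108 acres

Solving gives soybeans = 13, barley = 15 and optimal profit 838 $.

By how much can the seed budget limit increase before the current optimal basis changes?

Binding constraints: seed budget, land. The basis is B = [[5,2],[6,2]] with det -2.
Per unit increase in seed budget, x* moves by d = (-1, 3).
The basis stays optimal until soybeans reaches 0; allowable increase = 13 $.

13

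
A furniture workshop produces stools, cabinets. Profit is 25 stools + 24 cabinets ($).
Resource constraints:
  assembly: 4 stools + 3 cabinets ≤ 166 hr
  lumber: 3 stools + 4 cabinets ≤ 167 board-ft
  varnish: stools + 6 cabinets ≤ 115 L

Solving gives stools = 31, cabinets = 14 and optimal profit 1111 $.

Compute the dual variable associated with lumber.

0

Binding: assembly and varnish. Non-binding: lumber (18 unused).
Slack constraints have shadow price 0 (complementary slackness).
The binding rows give the dual system: 4·y_assembly + 1·y_varnish = 25 and 3·y_assembly + 6·y_varnish = 24.
Solving: y_assembly = 6, y_varnish = 1.
Shadow price of lumber = 0.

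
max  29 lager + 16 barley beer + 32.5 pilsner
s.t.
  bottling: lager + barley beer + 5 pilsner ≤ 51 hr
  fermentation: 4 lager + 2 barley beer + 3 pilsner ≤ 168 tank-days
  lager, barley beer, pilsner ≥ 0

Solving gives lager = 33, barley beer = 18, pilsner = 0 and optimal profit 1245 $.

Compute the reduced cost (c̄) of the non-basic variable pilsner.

Check each constraint at x*: bottling 51/51 (tight); fermentation 168/168 (tight).
The binding rows give the dual system: 1·y_bottling + 4·y_fermentation = 29 and 1·y_bottling + 2·y_fermentation = 16.
This yields shadow prices y_bottling = 3, y_fermentation = 6.5.
Reduced cost of pilsner: c₃ − yᵀa₃ = 32.5 − (3·5 + 6.5·3) = 32.5 − 34.5 = -2.

-2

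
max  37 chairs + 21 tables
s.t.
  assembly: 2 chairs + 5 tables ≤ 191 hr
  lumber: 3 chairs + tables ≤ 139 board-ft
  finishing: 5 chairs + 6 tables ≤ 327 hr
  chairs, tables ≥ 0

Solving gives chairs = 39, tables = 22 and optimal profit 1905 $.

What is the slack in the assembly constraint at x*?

3

assembly used = 2·39 + 5·22 = 188; slack = 191 − 188 = 3.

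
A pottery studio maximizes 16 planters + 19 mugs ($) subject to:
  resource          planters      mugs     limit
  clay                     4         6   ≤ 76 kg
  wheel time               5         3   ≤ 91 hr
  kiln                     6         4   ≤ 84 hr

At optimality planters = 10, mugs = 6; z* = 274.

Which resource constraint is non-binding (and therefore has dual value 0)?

wheel time

clay: 76/76 (binding)
wheel time: 68/91 (slack 23)
kiln: 84/84 (binding)
By complementary slackness, a constraint with positive slack has shadow price 0 → wheel time.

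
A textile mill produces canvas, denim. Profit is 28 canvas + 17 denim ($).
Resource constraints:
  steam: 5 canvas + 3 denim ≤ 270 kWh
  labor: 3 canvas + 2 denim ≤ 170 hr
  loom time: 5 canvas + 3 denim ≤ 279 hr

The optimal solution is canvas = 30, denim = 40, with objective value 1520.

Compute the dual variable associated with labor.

1

At the optimum: steam uses 270 of 270 (binding); labor uses 170 of 170 (binding); loom time uses 270 of 279 (slack = 9).
Slack constraints have shadow price 0 (complementary slackness).
From A_Bᵀ y = c: 5·y_steam + 3·y_labor = 28; 3·y_steam + 2·y_labor = 17.
→ y_steam = 5 and y_labor = 1.
Shadow price of labor = 1.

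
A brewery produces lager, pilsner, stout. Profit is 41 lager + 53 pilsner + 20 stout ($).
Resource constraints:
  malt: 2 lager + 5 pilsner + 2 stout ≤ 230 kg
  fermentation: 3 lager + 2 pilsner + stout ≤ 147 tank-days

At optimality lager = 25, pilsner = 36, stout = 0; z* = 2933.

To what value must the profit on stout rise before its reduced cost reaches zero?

Check each constraint at x*: malt 230/230 (tight); fermentation 147/147 (tight).
From A_Bᵀ y = c: 2·y_malt + 3·y_fermentation = 41; 5·y_malt + 2·y_fermentation = 53.
This yields shadow prices y_malt = 7, y_fermentation = 9.
stout enters the basis when its profit ≥ yᵀa₃ = 7·2 + 9·1 = 23.

23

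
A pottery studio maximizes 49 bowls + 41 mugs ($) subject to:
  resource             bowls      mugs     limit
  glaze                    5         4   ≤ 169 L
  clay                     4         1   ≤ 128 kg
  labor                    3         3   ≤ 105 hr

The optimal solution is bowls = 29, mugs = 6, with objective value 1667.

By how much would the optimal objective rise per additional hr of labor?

3

At the optimum: glaze uses 169 of 169 (binding); clay uses 122 of 128 (slack = 6); labor uses 105 of 105 (binding).
Slack constraints have shadow price 0 (complementary slackness).
From A_Bᵀ y = c: 5·y_glaze + 3·y_labor = 49; 4·y_glaze + 3·y_labor = 41.
→ y_glaze = 8 and y_labor = 3.
Shadow price of labor = 3.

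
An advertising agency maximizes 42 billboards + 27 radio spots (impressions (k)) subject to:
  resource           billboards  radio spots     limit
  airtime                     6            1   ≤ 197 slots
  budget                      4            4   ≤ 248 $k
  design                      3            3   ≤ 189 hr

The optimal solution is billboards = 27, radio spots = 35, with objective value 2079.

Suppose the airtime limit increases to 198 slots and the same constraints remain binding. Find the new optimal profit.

2082

At the optimum: airtime uses 197 of 197 (binding); budget uses 248 of 248 (binding); design uses 186 of 189 (slack = 3).
By complementary slackness, y = 0 for the non-binding constraint.
Dual feasibility on the basic columns requires 6·y_airtime + 4·y_budget = 42, 1·y_airtime + 4·y_budget = 27.
→ y_airtime = 3 and y_budget = 6.
Δz = y_airtime·Δb = 3 × (1) = 3, so new z* = 2079 + 3 = 2082.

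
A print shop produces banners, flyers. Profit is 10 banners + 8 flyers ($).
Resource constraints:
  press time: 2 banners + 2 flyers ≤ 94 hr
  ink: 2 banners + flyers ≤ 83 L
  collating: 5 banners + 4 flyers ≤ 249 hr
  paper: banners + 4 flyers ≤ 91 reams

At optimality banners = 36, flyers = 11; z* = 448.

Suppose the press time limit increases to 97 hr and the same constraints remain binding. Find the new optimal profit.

Binding: press time and ink. Non-binding: collating (25 unused), paper (11 unused).
Slack constraints have shadow price 0 (complementary slackness).
The binding rows give the dual system: 2·y_press time + 2·y_ink = 10 and 2·y_press time + 1·y_ink = 8.
→ y_press time = 3 and y_ink = 2.
Δz = y_press time·Δb = 3 × (3) = 9, so new z* = 448 + 9 = 457.

457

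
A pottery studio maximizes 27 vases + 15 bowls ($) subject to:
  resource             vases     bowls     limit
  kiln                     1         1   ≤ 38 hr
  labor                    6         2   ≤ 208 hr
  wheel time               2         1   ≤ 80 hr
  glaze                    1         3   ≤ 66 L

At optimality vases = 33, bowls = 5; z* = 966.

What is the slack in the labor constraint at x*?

labor used = 6·33 + 2·5 = 208; slack = 208 − 208 = 0.

0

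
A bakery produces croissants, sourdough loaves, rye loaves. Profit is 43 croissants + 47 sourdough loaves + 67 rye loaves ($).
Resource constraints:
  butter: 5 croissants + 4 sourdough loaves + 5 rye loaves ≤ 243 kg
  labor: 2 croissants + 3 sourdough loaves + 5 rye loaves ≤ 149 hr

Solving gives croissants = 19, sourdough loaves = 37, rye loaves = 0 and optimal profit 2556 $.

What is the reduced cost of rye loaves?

-3

At the optimum: butter uses 243 of 243 (binding); labor uses 149 of 149 (binding).
The binding rows give the dual system: 5·y_butter + 2·y_labor = 43 and 4·y_butter + 3·y_labor = 47.
This yields shadow prices y_butter = 5, y_labor = 9.
Reduced cost of rye loaves: c₃ − yᵀa₃ = 67 − (5·5 + 9·5) = 67 − 70 = -3.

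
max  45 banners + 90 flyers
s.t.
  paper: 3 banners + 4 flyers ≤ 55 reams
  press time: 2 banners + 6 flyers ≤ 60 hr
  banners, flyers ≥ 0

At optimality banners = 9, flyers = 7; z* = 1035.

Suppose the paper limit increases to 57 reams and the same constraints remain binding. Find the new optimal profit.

At the optimum: paper uses 55 of 55 (binding); press time uses 60 of 60 (binding).
The binding rows give the dual system: 3·y_paper + 2·y_press time = 45 and 4·y_paper + 6·y_press time = 90.
→ y_paper = 9 and y_press time = 9.
Δz = y_paper·Δb = 9 × (2) = 18, so new z* = 1035 + 18 = 1053.

1053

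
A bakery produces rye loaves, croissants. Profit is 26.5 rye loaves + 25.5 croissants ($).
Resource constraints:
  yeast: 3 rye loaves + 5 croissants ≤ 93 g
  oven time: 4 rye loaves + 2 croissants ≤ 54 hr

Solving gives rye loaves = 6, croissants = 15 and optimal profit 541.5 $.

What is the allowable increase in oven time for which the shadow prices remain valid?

Binding constraints: yeast, oven time. The basis is B = [[3,5],[4,2]] with det -14.
Per unit increase in oven time, x* moves by d = (0.3571, -0.2143).
The basis stays optimal until croissants reaches 0; allowable increase = 70 hr.

70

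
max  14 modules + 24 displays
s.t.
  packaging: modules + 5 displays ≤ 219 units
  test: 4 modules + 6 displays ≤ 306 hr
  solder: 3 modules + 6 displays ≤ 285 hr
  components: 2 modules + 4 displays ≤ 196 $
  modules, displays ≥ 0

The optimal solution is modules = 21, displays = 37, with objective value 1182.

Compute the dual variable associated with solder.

At the optimum: packaging uses 206 of 219 (slack = 13); test uses 306 of 306 (binding); solder uses 285 of 285 (binding); components uses 190 of 196 (slack = 6).
Slack constraints have shadow price 0 (complementary slackness).
The binding rows give the dual system: 4·y_test + 3·y_solder = 14 and 6·y_test + 6·y_solder = 24.
Solving: y_test = 2, y_solder = 2.
Shadow price of solder = 2.

2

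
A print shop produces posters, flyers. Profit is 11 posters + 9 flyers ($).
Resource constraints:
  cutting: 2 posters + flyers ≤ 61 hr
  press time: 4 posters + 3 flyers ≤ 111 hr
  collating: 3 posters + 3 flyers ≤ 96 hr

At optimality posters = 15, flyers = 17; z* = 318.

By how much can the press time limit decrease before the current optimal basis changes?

Binding constraints: press time, collating. The basis is B = [[4,3],[3,3]] with det 3.
Per unit decrease in press time, x* moves by d = (-1, 1).
The basis stays optimal until posters reaches 0; allowable decrease = 15 hr.

15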